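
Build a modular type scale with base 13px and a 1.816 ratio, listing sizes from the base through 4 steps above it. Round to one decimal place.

Step 0: 13px
Step 1: 13.0 × 1.816 = 23.6
Step 2: 13.0 × 1.816² = 42.9
Step 3: 13.0 × 1.816³ = 77.9
Step 4: 13.0 × 1.816⁴ = 141.4

13.0px, 23.6px, 42.9px, 77.9px, 141.4px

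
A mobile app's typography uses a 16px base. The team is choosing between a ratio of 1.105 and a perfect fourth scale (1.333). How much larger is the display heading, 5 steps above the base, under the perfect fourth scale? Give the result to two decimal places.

40.98px

At 1.105: 16.0 × 1.105⁵ = 26.3591px
Perfect fourth: 16.0 × 1.333⁵ = 67.3396px
Difference: 67.3396 − 26.3591 = 40.9805px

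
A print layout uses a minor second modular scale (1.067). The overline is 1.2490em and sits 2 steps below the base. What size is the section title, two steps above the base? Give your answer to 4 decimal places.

1.2490 × 1.067⁴ = 1.2490 × 1.29616 ≈ 1.6189

1.6189em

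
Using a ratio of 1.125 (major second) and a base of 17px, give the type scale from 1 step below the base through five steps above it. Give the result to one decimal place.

Step -1: 17.0 ÷ 1.125 = 15.1
Step 0: 17px
Step 1: 17.0 × 1.125 = 19.1
Step 2: 17.0 × 1.125² = 21.5
Step 3: 17.0 × 1.125³ = 24.2
Step 4: 17.0 × 1.125⁴ = 27.2
Step 5: 17.0 × 1.125⁵ = 30.6

15.1px, 17.0px, 19.1px, 21.5px, 24.2px, 27.2px, 30.6px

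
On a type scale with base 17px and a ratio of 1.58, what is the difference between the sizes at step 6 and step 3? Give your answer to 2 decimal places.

197.43px

Step 3: 17.0 × 1.58³ = 67.0533px
Step 6: 17.0 × 1.58⁶ = 264.4792px
Difference: 264.4792 − 67.0533 = 197.4259px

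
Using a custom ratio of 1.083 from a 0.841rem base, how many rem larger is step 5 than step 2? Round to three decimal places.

Step 2: 0.841 × 1.083² = 0.98640rem
Step 5: 0.841 × 1.083⁵ = 1.25296rem
Difference: 1.25296 − 0.98640 = 0.26656rem

0.267rem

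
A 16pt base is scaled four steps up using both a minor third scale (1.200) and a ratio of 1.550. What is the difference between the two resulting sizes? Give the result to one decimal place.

Minor third: 16.0 × 1.200⁴ = 33.178pt
At 1.550: 16.0 × 1.550⁴ = 92.352pt
Difference: 92.352 − 33.178 = 59.174pt

59.2pt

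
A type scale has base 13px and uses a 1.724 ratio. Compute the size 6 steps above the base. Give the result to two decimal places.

341.32px

13.0 × 1.724⁶ = 13.0 × 26.25570 ≈ 341.32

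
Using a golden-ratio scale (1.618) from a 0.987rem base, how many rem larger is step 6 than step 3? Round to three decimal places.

Step 3: 0.987 × 1.618³ = 4.18074rem
Step 6: 0.987 × 1.618⁶ = 17.70876rem
Difference: 17.70876 − 4.18074 = 13.52802rem

13.528rem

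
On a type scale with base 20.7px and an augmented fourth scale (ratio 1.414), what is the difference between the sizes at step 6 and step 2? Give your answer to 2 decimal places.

124.06px

Step 2: 20.7 × 1.414² = 41.3875px
Step 6: 20.7 × 1.414⁶ = 165.4500px
Difference: 165.4500 − 41.3875 = 124.0625px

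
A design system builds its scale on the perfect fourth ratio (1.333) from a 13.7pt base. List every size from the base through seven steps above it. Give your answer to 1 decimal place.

13.7pt, 18.3pt, 24.3pt, 32.4pt, 43.3pt, 57.7pt, 76.9pt, 102.5pt

Step 0: 13.7pt
Step 1: 13.7 × 1.333 = 18.3
Step 2: 13.7 × 1.333² = 24.3
Step 3: 13.7 × 1.333³ = 32.4
Step 4: 13.7 × 1.333⁴ = 43.3
Step 5: 13.7 × 1.333⁵ = 57.7
Step 6: 13.7 × 1.333⁶ = 76.9
Step 7: 13.7 × 1.333⁷ = 102.5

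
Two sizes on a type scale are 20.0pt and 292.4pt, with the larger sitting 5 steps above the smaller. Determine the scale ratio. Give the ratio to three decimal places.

1.710

The ratio satisfies 20.0 × r⁵ = 292.4, so r = (292.4 / 20.0)^(1/5).
r = 14.6200^(1/5) ≈ 1.7100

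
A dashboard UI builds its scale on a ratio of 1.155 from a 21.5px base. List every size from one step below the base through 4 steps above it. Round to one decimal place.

18.6px, 21.5px, 24.8px, 28.7px, 33.1px, 38.3px

Step -1: 21.5 ÷ 1.155 = 18.6
Step 0: 21.5px
Step 1: 21.5 × 1.155 = 24.8
Step 2: 21.5 × 1.155² = 28.7
Step 3: 21.5 × 1.155³ = 33.1
Step 4: 21.5 × 1.155⁴ = 38.3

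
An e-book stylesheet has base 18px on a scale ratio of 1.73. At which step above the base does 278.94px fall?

1.73ⁿ = 278.94 / 18 = 15.4967
n = ln(15.4967) / ln(1.73) = 2.7406 / 0.5481 ≈ 5.00

5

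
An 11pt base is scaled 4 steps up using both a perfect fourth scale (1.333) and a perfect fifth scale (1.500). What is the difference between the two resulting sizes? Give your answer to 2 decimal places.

Perfect fourth: 11.0 × 1.333⁴ = 34.7307pt
Perfect fifth: 11.0 × 1.500⁴ = 55.6875pt
Difference: 55.6875 − 34.7307 = 20.9568pt

20.96pt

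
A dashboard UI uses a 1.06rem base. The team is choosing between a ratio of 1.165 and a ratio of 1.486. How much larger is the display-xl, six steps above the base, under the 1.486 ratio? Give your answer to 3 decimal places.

8.763rem

At 1.165: 1.06 × 1.165⁶ = 2.65009rem
At 1.486: 1.06 × 1.486⁶ = 11.41350rem
Difference: 11.41350 − 2.65009 = 8.76341rem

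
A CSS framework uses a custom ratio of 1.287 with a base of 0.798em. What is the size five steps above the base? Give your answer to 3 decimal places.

2.818em

Every step multiplies by the scale ratio.
0.798 × 1.287⁵ = 0.798 × 3.53096 ≈ 2.818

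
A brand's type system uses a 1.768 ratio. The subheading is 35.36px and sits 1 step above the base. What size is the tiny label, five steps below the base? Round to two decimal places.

35.36 ÷ 1.768⁶ = 35.36 ÷ 30.54173 ≈ 1.158

1.16px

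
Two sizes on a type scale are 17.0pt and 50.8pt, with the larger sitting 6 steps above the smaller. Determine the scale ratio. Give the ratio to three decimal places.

1.200

The ratio satisfies 17.0 × r⁶ = 50.8, so r = (50.8 / 17.0)^(1/6).
r = 2.9882^(1/6) ≈ 1.2002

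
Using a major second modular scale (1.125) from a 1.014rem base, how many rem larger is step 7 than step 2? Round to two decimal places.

Step 2: 1.014 × 1.125² = 1.2833rem
Step 7: 1.014 × 1.125⁷ = 2.3126rem
Difference: 2.3126 − 1.2833 = 1.0293rem

1.03rem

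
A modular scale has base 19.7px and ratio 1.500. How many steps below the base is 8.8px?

1.500ⁿ = 19.7 / 8.8 = 2.2386
n = ln(2.2386) / ln(1.500) = 0.8059 / 0.4055 ≈ 1.99

2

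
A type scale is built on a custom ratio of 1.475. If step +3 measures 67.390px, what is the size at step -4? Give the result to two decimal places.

4.44px

Moving from step +3 to step -4 is 7 steps down, so divide by r⁷.
67.390 ÷ 1.475⁷ = 67.390 ÷ 15.18952 ≈ 4.437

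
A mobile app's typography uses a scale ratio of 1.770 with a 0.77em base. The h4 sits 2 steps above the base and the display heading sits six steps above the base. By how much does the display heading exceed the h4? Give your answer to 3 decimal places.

Step 2: 0.77 × 1.770² = 2.41233em
Step 6: 0.77 × 1.770⁶ = 23.67720em
Difference: 23.67720 − 2.41233 = 21.26487em

21.265em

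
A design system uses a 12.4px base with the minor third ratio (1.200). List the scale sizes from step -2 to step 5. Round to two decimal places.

8.61px, 10.33px, 12.40px, 14.88px, 17.86px, 21.43px, 25.71px, 30.86px

Step -2: 12.4 ÷ 1.200² = 8.61
Step -1: 12.4 ÷ 1.200 = 10.33
Step 0: 12.4px
Step 1: 12.4 × 1.200 = 14.88
Step 2: 12.4 × 1.200² = 17.86
Step 3: 12.4 × 1.200³ = 21.43
Step 4: 12.4 × 1.200⁴ = 25.71
Step 5: 12.4 × 1.200⁵ = 30.86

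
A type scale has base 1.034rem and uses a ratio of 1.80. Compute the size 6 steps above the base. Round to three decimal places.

35.169rem

Each step on a modular scale multiplies by the ratio, so the size n steps from the base is base × ratioⁿ.
1.034 × 1.80⁶ = 1.034 × 34.01222 ≈ 35.169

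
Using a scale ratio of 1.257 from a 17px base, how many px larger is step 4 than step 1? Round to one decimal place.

Step 1: 17.0 × 1.257 = 21.369px
Step 4: 17.0 × 1.257⁴ = 42.441px
Difference: 42.441 − 21.369 = 21.072px

21.1px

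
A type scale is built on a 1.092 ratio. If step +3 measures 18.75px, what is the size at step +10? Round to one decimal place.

34.7px

18.75 × 1.092⁷ = 18.75 × 1.85165 ≈ 34.718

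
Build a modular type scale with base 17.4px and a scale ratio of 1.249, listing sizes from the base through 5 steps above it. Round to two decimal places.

17.40px, 21.73px, 27.14px, 33.90px, 42.34px, 52.89px

Step 0: 17.4px
Step 1: 17.4 × 1.249 = 21.73
Step 2: 17.4 × 1.249² = 27.14
Step 3: 17.4 × 1.249³ = 33.90
Step 4: 17.4 × 1.249⁴ = 42.34
Step 5: 17.4 × 1.249⁵ = 52.89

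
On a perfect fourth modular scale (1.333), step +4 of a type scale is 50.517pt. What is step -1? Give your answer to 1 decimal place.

12.0pt

50.517 ÷ 1.333⁵ = 50.517 ÷ 4.20873 ≈ 12.003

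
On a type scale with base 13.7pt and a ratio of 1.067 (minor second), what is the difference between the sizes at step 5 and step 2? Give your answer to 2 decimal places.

3.35pt

Step 2: 13.7 × 1.067² = 15.5973pt
Step 5: 13.7 × 1.067⁵ = 18.9471pt
Difference: 18.9471 − 15.5973 = 3.3498pt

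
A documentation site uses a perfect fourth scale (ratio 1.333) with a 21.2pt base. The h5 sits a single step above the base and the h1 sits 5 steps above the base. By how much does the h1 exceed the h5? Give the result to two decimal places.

60.97pt

Step 1: 21.2 × 1.333 = 28.2596pt
Step 5: 21.2 × 1.333⁵ = 89.2250pt
Difference: 89.2250 − 28.2596 = 60.9654pt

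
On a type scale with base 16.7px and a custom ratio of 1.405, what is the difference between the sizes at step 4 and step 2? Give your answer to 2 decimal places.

32.11px

Step 2: 16.7 × 1.405² = 32.9662px
Step 4: 16.7 × 1.405⁴ = 65.0761px
Difference: 65.0761 − 32.9662 = 32.1099px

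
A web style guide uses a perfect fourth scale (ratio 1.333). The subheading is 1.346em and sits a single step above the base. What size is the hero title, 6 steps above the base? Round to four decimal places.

Moving from step +1 to step +6 is 5 steps up, so multiply by r⁵.
1.346 × 1.333⁵ = 1.346 × 4.20873 ≈ 5.6649

5.6649em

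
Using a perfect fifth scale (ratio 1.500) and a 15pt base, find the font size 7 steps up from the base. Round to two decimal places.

A modular type scale is a geometric sequence: sizeₙ = base × rⁿ.
15.0 × 1.500⁷ = 15.0 × 17.08594 ≈ 256.29

256.29pt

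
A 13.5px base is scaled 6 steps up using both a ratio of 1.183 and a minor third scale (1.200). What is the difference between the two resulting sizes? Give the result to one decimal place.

At 1.183: 13.5 × 1.183⁶ = 37.003px
Minor third: 13.5 × 1.200⁶ = 40.311px
Difference: 40.311 − 37.003 = 3.308px

3.3px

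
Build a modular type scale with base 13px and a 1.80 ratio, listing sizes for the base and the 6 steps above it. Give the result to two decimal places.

13.00px, 23.40px, 42.12px, 75.82px, 136.47px, 245.64px, 442.16px

Step 0: 13px
Step 1: 13.0 × 1.80 = 23.40
Step 2: 13.0 × 1.80² = 42.12
Step 3: 13.0 × 1.80³ = 75.82
Step 4: 13.0 × 1.80⁴ = 136.47
Step 5: 13.0 × 1.80⁵ = 245.64
Step 6: 13.0 × 1.80⁶ = 442.16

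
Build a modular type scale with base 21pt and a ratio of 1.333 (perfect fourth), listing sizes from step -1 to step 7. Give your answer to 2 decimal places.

15.75pt, 21.00pt, 27.99pt, 37.31pt, 49.74pt, 66.30pt, 88.38pt, 117.81pt, 157.05pt

Step -1: 21.0 ÷ 1.333 = 15.75
Step 0: 21pt
Step 1: 21.0 × 1.333 = 27.99
Step 2: 21.0 × 1.333² = 37.31
Step 3: 21.0 × 1.333³ = 49.74
Step 4: 21.0 × 1.333⁴ = 66.30
Step 5: 21.0 × 1.333⁵ = 88.38
Step 6: 21.0 × 1.333⁶ = 117.81
Step 7: 21.0 × 1.333⁷ = 157.05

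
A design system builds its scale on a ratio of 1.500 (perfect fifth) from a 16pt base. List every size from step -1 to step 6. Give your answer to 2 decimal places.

10.67pt, 16.00pt, 24.00pt, 36.00pt, 54.00pt, 81.00pt, 121.50pt, 182.25pt

Step -1: 16.0 ÷ 1.500 = 10.67
Step 0: 16pt
Step 1: 16.0 × 1.500 = 24.00
Step 2: 16.0 × 1.500² = 36.00
Step 3: 16.0 × 1.500³ = 54.00
Step 4: 16.0 × 1.500⁴ = 81.00
Step 5: 16.0 × 1.500⁵ = 121.50
Step 6: 16.0 × 1.500⁶ = 182.25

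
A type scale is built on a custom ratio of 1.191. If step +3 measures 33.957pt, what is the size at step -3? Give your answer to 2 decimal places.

The gap is -3 − (3) = -6 steps, so the factor is 1.191^-6.
33.957 ÷ 1.191⁶ = 33.957 ÷ 2.85411 ≈ 11.898

11.90pt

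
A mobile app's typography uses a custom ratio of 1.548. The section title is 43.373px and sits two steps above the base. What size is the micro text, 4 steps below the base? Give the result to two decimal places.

3.15px

Moving from step +2 to step -4 is 6 steps down, so divide by r⁶.
43.373 ÷ 1.548⁶ = 43.373 ÷ 13.76023 ≈ 3.152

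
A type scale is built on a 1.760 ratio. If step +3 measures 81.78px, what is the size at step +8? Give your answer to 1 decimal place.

81.78 × 1.760⁵ = 81.78 × 16.88742 ≈ 1381.053

1381.1px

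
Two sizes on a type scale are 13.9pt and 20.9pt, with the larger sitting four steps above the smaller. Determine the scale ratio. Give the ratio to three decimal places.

1.107

r⁴ = 20.9 / 13.9, so r = (20.9/13.9)^(1/4).
r = 1.5036^(1/4) ≈ 1.1073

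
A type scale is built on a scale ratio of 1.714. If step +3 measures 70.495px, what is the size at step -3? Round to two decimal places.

70.495 ÷ 1.714⁶ = 70.495 ÷ 25.35508 ≈ 2.780

2.78px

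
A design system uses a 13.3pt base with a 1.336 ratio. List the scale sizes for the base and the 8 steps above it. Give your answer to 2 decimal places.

Step 0: 13.3pt
Step 1: 13.3 × 1.336 = 17.77
Step 2: 13.3 × 1.336² = 23.74
Step 3: 13.3 × 1.336³ = 31.72
Step 4: 13.3 × 1.336⁴ = 42.37
Step 5: 13.3 × 1.336⁵ = 56.61
Step 6: 13.3 × 1.336⁶ = 75.63
Step 7: 13.3 × 1.336⁷ = 101.04
Step 8: 13.3 × 1.336⁸ = 134.99

13.30pt, 17.77pt, 23.74pt, 31.72pt, 42.37pt, 56.61pt, 75.63pt, 101.04pt, 134.99pt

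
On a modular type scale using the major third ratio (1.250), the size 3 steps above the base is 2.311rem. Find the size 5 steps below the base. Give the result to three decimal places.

0.388rem

2.311 ÷ 1.250⁸ = 2.311 ÷ 5.96046 ≈ 0.388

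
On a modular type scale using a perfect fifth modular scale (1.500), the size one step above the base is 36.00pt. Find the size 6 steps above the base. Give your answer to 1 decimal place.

Moving from step +1 to step +6 is 5 steps up, so multiply by r⁵.
36.00 × 1.500⁵ = 36.00 × 7.59375 ≈ 273.375

273.4pt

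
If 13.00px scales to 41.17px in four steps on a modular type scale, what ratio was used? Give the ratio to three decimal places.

1.334

The ratio satisfies 13.00 × r⁴ = 41.17, so r = (41.17 / 13.00)^(1/4).
r = 3.1669^(1/4) ≈ 1.3340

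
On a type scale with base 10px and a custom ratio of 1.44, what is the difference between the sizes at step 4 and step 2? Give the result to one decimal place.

22.3px

Step 2: 10.0 × 1.44² = 20.736px
Step 4: 10.0 × 1.44⁴ = 42.998px
Difference: 42.998 − 20.736 = 22.262px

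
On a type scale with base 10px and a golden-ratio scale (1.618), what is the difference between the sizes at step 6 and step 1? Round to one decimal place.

163.2px

Step 1: 10.0 × 1.618 = 16.180px
Step 6: 10.0 × 1.618⁶ = 179.420px
Difference: 179.420 − 16.180 = 163.240px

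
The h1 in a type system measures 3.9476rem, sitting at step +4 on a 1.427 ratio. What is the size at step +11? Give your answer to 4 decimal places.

47.5665rem

3.9476 × 1.427⁷ = 3.9476 × 12.04947 ≈ 47.5665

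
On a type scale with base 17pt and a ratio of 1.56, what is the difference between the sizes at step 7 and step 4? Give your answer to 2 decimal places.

Step 4: 17.0 × 1.56⁴ = 100.6810pt
Step 7: 17.0 × 1.56⁷ = 382.2268pt
Difference: 382.2268 − 100.6810 = 281.5458pt

281.55pt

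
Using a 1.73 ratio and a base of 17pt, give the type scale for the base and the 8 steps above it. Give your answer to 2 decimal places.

Step 0: 17pt
Step 1: 17.0 × 1.73 = 29.41
Step 2: 17.0 × 1.73² = 50.88
Step 3: 17.0 × 1.73³ = 88.02
Step 4: 17.0 × 1.73⁴ = 152.28
Step 5: 17.0 × 1.73⁵ = 263.44
Step 6: 17.0 × 1.73⁶ = 455.75
Step 7: 17.0 × 1.73⁷ = 788.45
Step 8: 17.0 × 1.73⁸ = 1364.01

17.00pt, 29.41pt, 50.88pt, 88.02pt, 152.28pt, 263.44pt, 455.75pt, 788.45pt, 1364.01pt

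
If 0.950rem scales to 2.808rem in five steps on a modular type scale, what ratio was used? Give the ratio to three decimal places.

The ratio satisfies 0.950 × r⁵ = 2.808, so r = (2.808 / 0.950)^(1/5).
r = 2.9558^(1/5) ≈ 1.2420

1.242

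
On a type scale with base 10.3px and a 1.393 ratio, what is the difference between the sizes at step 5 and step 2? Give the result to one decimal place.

Step 2: 10.3 × 1.393² = 19.987px
Step 5: 10.3 × 1.393⁵ = 54.025px
Difference: 54.025 − 19.987 = 34.038px

34.0px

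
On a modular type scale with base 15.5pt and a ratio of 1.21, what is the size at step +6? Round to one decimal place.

15.5 × 1.21⁶ = 15.5 × 3.13843 ≈ 48.65

48.6pt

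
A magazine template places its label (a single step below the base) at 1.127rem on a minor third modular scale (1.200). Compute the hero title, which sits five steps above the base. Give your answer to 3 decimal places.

The gap is 5 − (-1) = 6 steps, so the factor is 1.200^6.
1.127 × 1.200⁶ = 1.127 × 2.98598 ≈ 3.365

3.365rem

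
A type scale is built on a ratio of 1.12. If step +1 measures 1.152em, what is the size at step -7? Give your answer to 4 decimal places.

Moving from step +1 to step -7 is 8 steps down, so divide by r⁸.
1.152 ÷ 1.12⁸ = 1.152 ÷ 2.47596 ≈ 0.4653

0.4653em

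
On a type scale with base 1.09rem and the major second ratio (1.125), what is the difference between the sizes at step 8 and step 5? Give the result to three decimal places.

0.832rem

Step 5: 1.09 × 1.125⁵ = 1.96422rem
Step 8: 1.09 × 1.125⁸ = 2.79671rem
Difference: 2.79671 − 1.96422 = 0.83249rem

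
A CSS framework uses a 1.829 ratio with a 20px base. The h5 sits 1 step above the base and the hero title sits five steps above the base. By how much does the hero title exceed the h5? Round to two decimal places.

372.77px

Step 1: 20.0 × 1.829 = 36.5800px
Step 5: 20.0 × 1.829⁵ = 409.3535px
Difference: 409.3535 − 36.5800 = 372.7735px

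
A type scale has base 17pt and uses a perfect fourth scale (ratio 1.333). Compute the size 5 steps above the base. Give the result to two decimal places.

71.55pt

17.0 × 1.333⁵ = 17.0 × 4.20873 ≈ 71.55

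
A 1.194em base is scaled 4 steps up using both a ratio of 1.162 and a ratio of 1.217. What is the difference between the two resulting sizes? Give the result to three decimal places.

0.442em

At 1.162: 1.194 × 1.162⁴ = 2.17685em
At 1.217: 1.194 × 1.217⁴ = 2.61919em
Difference: 2.61919 − 2.17685 = 0.44234em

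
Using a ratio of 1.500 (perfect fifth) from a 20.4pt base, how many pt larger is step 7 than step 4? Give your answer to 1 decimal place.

Step 4: 20.4 × 1.500⁴ = 103.275pt
Step 7: 20.4 × 1.500⁷ = 348.553pt
Difference: 348.553 − 103.275 = 245.278pt

245.3pt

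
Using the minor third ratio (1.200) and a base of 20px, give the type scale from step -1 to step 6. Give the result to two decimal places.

Step -1: 20.0 ÷ 1.200 = 16.67
Step 0: 20px
Step 1: 20.0 × 1.200 = 24.00
Step 2: 20.0 × 1.200² = 28.80
Step 3: 20.0 × 1.200³ = 34.56
Step 4: 20.0 × 1.200⁴ = 41.47
Step 5: 20.0 × 1.200⁵ = 49.77
Step 6: 20.0 × 1.200⁶ = 59.72

16.67px, 20.00px, 24.00px, 28.80px, 34.56px, 41.47px, 49.77px, 59.72px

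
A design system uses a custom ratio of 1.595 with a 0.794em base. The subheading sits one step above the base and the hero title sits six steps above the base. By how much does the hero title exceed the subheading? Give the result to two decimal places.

Step 1: 0.794 × 1.595 = 1.2664em
Step 6: 0.794 × 1.595⁶ = 13.0733em
Difference: 13.0733 − 1.2664 = 11.8069em

11.81em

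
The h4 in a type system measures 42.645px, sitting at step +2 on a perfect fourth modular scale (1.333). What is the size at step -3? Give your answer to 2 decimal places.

10.13px

42.645 ÷ 1.333⁵ = 42.645 ÷ 4.20873 ≈ 10.133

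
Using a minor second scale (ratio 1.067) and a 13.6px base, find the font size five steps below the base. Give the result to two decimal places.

9.83px

13.6 ÷ 1.067⁵ = 13.6 ÷ 1.38300 ≈ 9.83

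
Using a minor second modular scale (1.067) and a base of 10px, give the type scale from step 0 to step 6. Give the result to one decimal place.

Step 0: 10px
Step 1: 10.0 × 1.067 = 10.7
Step 2: 10.0 × 1.067² = 11.4
Step 3: 10.0 × 1.067³ = 12.1
Step 4: 10.0 × 1.067⁴ = 13.0
Step 5: 10.0 × 1.067⁵ = 13.8
Step 6: 10.0 × 1.067⁶ = 14.8

10.0px, 10.7px, 11.4px, 12.1px, 13.0px, 13.8px, 14.8px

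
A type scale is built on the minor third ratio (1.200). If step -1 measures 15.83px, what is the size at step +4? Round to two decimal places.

15.83 × 1.200⁵ = 15.83 × 2.48832 ≈ 39.390

39.39px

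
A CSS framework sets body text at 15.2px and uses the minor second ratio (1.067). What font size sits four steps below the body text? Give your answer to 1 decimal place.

11.7px

Each step on a modular scale multiplies by the ratio, so the size n steps from the base is base × ratioⁿ.
15.2 ÷ 1.067⁴ = 15.2 ÷ 1.29616 ≈ 11.73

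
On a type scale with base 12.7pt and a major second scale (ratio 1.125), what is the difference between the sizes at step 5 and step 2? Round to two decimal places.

Step 2: 12.7 × 1.125² = 16.0734pt
Step 5: 12.7 × 1.125⁵ = 22.8858pt
Difference: 22.8858 − 16.0734 = 6.8124pt

6.81pt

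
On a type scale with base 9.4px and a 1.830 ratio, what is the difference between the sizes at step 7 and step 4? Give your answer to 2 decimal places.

540.66px

Step 4: 9.4 × 1.830⁴ = 105.4222px
Step 7: 9.4 × 1.830⁷ = 646.0788px
Difference: 646.0788 − 105.4222 = 540.6566px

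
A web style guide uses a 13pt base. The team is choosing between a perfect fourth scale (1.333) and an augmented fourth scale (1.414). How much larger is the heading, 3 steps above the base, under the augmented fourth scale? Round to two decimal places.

Perfect fourth: 13.0 × 1.333³ = 30.7917pt
Augmented fourth: 13.0 × 1.414³ = 36.7529pt
Difference: 36.7529 − 30.7917 = 5.9612pt

5.96pt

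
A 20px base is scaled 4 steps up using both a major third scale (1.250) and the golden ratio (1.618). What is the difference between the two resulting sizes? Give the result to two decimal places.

88.24px

Major third: 20.0 × 1.250⁴ = 48.8281px
Golden ratio: 20.0 × 1.618⁴ = 137.0705px
Difference: 137.0705 − 48.8281 = 88.2424px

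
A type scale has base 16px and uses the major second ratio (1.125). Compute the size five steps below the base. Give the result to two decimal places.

Each step on a modular scale multiplies by the ratio, so the size n steps from the base is base × ratioⁿ.
16.0 ÷ 1.125⁵ = 16.0 ÷ 1.80203 ≈ 8.88

8.88px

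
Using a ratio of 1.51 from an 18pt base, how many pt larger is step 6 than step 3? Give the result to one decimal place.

151.4pt

Step 3: 18.0 × 1.51³ = 61.973pt
Step 6: 18.0 × 1.51⁶ = 213.370pt
Difference: 213.370 − 61.973 = 151.397pt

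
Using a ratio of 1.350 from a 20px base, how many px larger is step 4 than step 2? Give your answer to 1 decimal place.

30.0px

Step 2: 20.0 × 1.350² = 36.450px
Step 4: 20.0 × 1.350⁴ = 66.430px
Difference: 66.430 − 36.450 = 29.980px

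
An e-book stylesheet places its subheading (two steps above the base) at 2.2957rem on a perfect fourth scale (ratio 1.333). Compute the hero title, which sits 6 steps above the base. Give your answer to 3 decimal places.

7.248rem

2.2957 × 1.333⁴ = 2.2957 × 3.15733 ≈ 7.248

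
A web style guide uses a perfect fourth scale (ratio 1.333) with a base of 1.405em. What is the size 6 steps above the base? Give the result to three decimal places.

A modular type scale is a geometric sequence: sizeₙ = base × rⁿ.
1.405 × 1.333⁶ = 1.405 × 5.61023 ≈ 7.882

7.882em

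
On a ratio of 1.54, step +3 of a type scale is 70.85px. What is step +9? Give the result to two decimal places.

945.07px

70.85 × 1.54⁶ = 70.85 × 13.33903 ≈ 945.070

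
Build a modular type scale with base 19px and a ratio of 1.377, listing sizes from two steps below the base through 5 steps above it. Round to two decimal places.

Step -2: 19.0 ÷ 1.377² = 10.02
Step -1: 19.0 ÷ 1.377 = 13.80
Step 0: 19px
Step 1: 19.0 × 1.377 = 26.16
Step 2: 19.0 × 1.377² = 36.03
Step 3: 19.0 × 1.377³ = 49.61
Step 4: 19.0 × 1.377⁴ = 68.31
Step 5: 19.0 × 1.377⁵ = 94.06

10.02px, 13.80px, 19.00px, 26.16px, 36.03px, 49.61px, 68.31px, 94.06px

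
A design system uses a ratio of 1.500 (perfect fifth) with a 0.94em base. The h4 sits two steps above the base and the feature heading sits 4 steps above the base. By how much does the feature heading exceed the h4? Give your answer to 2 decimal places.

Step 2: 0.94 × 1.500² = 2.1150em
Step 4: 0.94 × 1.500⁴ = 4.7588em
Difference: 4.7588 − 2.1150 = 2.6438em

2.64em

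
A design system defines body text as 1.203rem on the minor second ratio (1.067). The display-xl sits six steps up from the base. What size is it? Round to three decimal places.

1.775rem

1.203 × 1.067⁶ = 1.203 × 1.47566 ≈ 1.775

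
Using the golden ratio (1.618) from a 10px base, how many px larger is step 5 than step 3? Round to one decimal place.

68.5px

Step 3: 10.0 × 1.618³ = 42.358px
Step 5: 10.0 × 1.618⁵ = 110.890px
Difference: 110.890 − 42.358 = 68.532px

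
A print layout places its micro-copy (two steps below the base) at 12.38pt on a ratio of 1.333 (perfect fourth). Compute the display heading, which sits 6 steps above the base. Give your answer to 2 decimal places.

123.41pt

12.38 × 1.333⁸ = 12.38 × 9.96876 ≈ 123.413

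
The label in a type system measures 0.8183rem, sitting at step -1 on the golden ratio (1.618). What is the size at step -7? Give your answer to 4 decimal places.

0.0456rem

The gap is -7 − (-1) = -6 steps, so the factor is 1.618^-6.
0.8183 ÷ 1.618⁶ = 0.8183 ÷ 17.94201 ≈ 0.0456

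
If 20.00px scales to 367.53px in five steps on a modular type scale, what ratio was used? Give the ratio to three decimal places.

1.790

r⁵ = 367.53 / 20.00, so r = (367.53/20.00)^(1/5).
r = 18.3765^(1/5) ≈ 1.7900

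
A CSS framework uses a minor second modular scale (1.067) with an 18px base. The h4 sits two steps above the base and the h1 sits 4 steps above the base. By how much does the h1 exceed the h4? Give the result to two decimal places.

2.84px

Step 2: 18.0 × 1.067² = 20.4928px
Step 4: 18.0 × 1.067⁴ = 23.3308px
Difference: 23.3308 − 20.4928 = 2.8380px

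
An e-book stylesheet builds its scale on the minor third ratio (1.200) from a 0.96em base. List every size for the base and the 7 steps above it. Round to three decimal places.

0.960em, 1.152em, 1.382em, 1.659em, 1.991em, 2.389em, 2.867em, 3.440em

Step 0: 0.96em
Step 1: 0.96 × 1.200 = 1.152
Step 2: 0.96 × 1.200² = 1.382
Step 3: 0.96 × 1.200³ = 1.659
Step 4: 0.96 × 1.200⁴ = 1.991
Step 5: 0.96 × 1.200⁵ = 2.389
Step 6: 0.96 × 1.200⁶ = 2.867
Step 7: 0.96 × 1.200⁷ = 3.440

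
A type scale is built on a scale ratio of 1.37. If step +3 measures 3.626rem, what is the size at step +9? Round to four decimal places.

23.9746rem

3.626 × 1.37⁶ = 3.626 × 6.61186 ≈ 23.9746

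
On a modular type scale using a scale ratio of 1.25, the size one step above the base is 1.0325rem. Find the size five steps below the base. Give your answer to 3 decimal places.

0.271rem

The gap is -5 − (1) = -6 steps, so the factor is 1.25^-6.
1.0325 ÷ 1.25⁶ = 1.0325 ÷ 3.81470 ≈ 0.271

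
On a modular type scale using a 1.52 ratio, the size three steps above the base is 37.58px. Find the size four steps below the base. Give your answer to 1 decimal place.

2.0px

Moving from step +3 to step -4 is 7 steps down, so divide by r⁷.
37.58 ÷ 1.52⁷ = 37.58 ÷ 18.74585 ≈ 2.005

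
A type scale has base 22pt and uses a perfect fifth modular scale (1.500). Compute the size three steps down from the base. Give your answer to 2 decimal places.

6.52pt

22.0 ÷ 1.500³ = 22.0 ÷ 3.37500 ≈ 6.52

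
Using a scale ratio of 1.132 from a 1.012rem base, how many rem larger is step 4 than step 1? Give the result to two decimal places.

0.52rem

Step 1: 1.012 × 1.132 = 1.1456rem
Step 4: 1.012 × 1.132⁴ = 1.6618rem
Difference: 1.6618 − 1.1456 = 0.5162rem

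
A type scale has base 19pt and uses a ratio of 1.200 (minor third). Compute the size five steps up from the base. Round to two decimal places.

47.28pt

19.0 × 1.200⁵ = 19.0 × 2.48832 ≈ 47.28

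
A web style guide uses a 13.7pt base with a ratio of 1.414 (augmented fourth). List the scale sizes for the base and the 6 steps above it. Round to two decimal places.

Step 0: 13.7pt
Step 1: 13.7 × 1.414 = 19.37
Step 2: 13.7 × 1.414² = 27.39
Step 3: 13.7 × 1.414³ = 38.73
Step 4: 13.7 × 1.414⁴ = 54.77
Step 5: 13.7 × 1.414⁵ = 77.44
Step 6: 13.7 × 1.414⁶ = 109.50

13.70pt, 19.37pt, 27.39pt, 38.73pt, 54.77pt, 77.44pt, 109.50pt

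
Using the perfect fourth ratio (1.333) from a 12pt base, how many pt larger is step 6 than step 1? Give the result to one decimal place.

51.3pt

Step 1: 12.0 × 1.333 = 15.996pt
Step 6: 12.0 × 1.333⁶ = 67.323pt
Difference: 67.323 − 15.996 = 51.327pt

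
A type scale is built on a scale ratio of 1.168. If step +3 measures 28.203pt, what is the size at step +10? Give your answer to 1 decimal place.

83.6pt

The gap is 10 − (3) = 7 steps, so the factor is 1.168^7.
28.203 × 1.168⁷ = 28.203 × 2.96551 ≈ 83.636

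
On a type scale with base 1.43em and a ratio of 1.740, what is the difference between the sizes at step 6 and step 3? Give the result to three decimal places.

Step 3: 1.43 × 1.740³ = 7.53327em
Step 6: 1.43 × 1.740⁶ = 39.68547em
Difference: 39.68547 − 7.53327 = 32.15220em

32.152em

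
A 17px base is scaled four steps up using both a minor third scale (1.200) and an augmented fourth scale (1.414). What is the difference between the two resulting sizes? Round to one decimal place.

Minor third: 17.0 × 1.200⁴ = 35.251px
Augmented fourth: 17.0 × 1.414⁴ = 67.959px
Difference: 67.959 − 35.251 = 32.708px

32.7px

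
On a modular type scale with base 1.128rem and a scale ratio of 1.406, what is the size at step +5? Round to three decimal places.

Each step on a modular scale multiplies by the ratio, so the size n steps from the base is base × ratioⁿ.
1.128 × 1.406⁵ = 1.128 × 5.49448 ≈ 6.198

6.198rem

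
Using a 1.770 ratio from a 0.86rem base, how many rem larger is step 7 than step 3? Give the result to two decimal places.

Step 3: 0.86 × 1.770³ = 4.7689rem
Step 7: 0.86 × 1.770⁷ = 46.8071rem
Difference: 46.8071 − 4.7689 = 42.0382rem

42.04rem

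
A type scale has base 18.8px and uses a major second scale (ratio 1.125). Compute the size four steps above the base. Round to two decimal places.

30.11px

18.8 × 1.125⁴ = 18.8 × 1.60181 ≈ 30.11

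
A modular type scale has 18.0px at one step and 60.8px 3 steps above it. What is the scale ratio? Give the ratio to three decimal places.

r³ = 60.8 / 18.0, so r = (60.8/18.0)^(1/3).
r = 3.3778^(1/3) ≈ 1.5004

1.500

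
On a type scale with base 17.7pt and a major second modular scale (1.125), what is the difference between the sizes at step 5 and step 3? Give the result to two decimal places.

6.69pt

Step 3: 17.7 × 1.125³ = 25.2018pt
Step 5: 17.7 × 1.125⁵ = 31.8960pt
Difference: 31.8960 − 25.2018 = 6.6942pt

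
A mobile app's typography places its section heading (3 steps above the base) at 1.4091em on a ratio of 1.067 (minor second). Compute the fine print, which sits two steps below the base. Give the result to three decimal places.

1.4091 ÷ 1.067⁵ = 1.4091 ÷ 1.38300 ≈ 1.019

1.019em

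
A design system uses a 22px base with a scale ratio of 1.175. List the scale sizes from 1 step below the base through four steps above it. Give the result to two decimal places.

Step -1: 22.0 ÷ 1.175 = 18.72
Step 0: 22px
Step 1: 22.0 × 1.175 = 25.85
Step 2: 22.0 × 1.175² = 30.37
Step 3: 22.0 × 1.175³ = 35.69
Step 4: 22.0 × 1.175⁴ = 41.93

18.72px, 22.00px, 25.85px, 30.37px, 35.69px, 41.93px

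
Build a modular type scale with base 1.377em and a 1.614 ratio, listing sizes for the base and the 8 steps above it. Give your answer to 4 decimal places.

Step 0: 1.377em
Step 1: 1.377 × 1.614 = 2.2225
Step 2: 1.377 × 1.614² = 3.5871
Step 3: 1.377 × 1.614³ = 5.7895
Step 4: 1.377 × 1.614⁴ = 9.3443
Step 5: 1.377 × 1.614⁵ = 15.0817
Step 6: 1.377 × 1.614⁶ = 24.3419
Step 7: 1.377 × 1.614⁷ = 39.2879
Step 8: 1.377 × 1.614⁸ = 63.4106

1.3770em, 2.2225em, 3.5871em, 5.7895em, 9.3443em, 15.0817em, 24.3419em, 39.2879em, 63.4106em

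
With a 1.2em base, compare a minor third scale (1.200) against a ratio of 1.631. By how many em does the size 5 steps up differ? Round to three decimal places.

10.864em

Minor third: 1.2 × 1.200⁵ = 2.98598em
At 1.631: 1.2 × 1.631⁵ = 13.85004em
Difference: 13.85004 − 2.98598 = 10.86406em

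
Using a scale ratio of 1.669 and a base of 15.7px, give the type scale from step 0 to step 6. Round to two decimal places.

15.70px, 26.20px, 43.73px, 72.99px, 121.82px, 203.32px, 339.34px

Step 0: 15.7px
Step 1: 15.7 × 1.669 = 26.20
Step 2: 15.7 × 1.669² = 43.73
Step 3: 15.7 × 1.669³ = 72.99
Step 4: 15.7 × 1.669⁴ = 121.82
Step 5: 15.7 × 1.669⁵ = 203.32
Step 6: 15.7 × 1.669⁶ = 339.34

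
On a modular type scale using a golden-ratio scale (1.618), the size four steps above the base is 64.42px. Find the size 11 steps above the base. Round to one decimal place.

1870.1px

64.42 × 1.618⁷ = 64.42 × 29.03017 ≈ 1870.124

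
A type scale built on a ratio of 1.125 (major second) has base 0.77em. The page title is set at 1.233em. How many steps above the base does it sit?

1.125ⁿ = 1.233 / 0.77 = 1.6013
n = ln(1.6013) / ln(1.125) = 0.4708 / 0.1178 ≈ 4.00

4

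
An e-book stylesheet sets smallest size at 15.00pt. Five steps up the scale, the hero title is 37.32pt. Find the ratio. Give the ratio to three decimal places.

1.200

The ratio satisfies 15.00 × r⁵ = 37.32, so r = (37.32 / 15.00)^(1/5).
r = 2.4880^(1/5) ≈ 1.2000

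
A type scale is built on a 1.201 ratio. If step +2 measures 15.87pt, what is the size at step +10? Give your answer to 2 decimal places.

68.69pt

Moving from step +2 to step +10 is 8 steps up, so multiply by r⁸.
15.87 × 1.201⁸ = 15.87 × 4.32857 ≈ 68.694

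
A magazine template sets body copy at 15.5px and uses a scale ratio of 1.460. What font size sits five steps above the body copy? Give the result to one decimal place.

15.5 × 1.460⁵ = 15.5 × 6.63383 ≈ 102.82

102.8px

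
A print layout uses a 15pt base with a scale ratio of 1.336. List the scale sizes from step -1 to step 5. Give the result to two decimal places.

11.23pt, 15.00pt, 20.04pt, 26.77pt, 35.77pt, 47.79pt, 63.84pt

Step -1: 15.0 ÷ 1.336 = 11.23
Step 0: 15pt
Step 1: 15.0 × 1.336 = 20.04
Step 2: 15.0 × 1.336² = 26.77
Step 3: 15.0 × 1.336³ = 35.77
Step 4: 15.0 × 1.336⁴ = 47.79
Step 5: 15.0 × 1.336⁵ = 63.84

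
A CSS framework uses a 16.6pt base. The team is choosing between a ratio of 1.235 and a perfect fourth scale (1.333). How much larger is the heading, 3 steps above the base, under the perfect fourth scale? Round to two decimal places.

At 1.235: 16.6 × 1.235³ = 31.2686pt
Perfect fourth: 16.6 × 1.333³ = 39.3186pt
Difference: 39.3186 − 31.2686 = 8.0500pt

8.05pt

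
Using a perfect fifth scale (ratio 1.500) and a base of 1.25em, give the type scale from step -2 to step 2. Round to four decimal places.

0.5556em, 0.8333em, 1.2500em, 1.8750em, 2.8125em

Step -2: 1.25 ÷ 1.500² = 0.5556
Step -1: 1.25 ÷ 1.500 = 0.8333
Step 0: 1.25em
Step 1: 1.25 × 1.500 = 1.8750
Step 2: 1.25 × 1.500² = 2.8125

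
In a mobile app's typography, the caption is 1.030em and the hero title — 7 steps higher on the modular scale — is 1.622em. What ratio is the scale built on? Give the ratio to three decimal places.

r⁷ = 1.622 / 1.030, so r = (1.622/1.030)^(1/7).
r = 1.5748^(1/7) ≈ 1.0670

1.067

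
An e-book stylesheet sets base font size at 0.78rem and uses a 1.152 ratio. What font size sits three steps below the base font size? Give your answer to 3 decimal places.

0.78 ÷ 1.152³ = 0.78 ÷ 1.52882 ≈ 0.510

0.510rem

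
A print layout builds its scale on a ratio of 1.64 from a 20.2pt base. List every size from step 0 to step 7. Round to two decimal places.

Step 0: 20.2pt
Step 1: 20.2 × 1.64 = 33.13
Step 2: 20.2 × 1.64² = 54.33
Step 3: 20.2 × 1.64³ = 89.10
Step 4: 20.2 × 1.64⁴ = 146.13
Step 5: 20.2 × 1.64⁵ = 239.65
Step 6: 20.2 × 1.64⁶ = 393.02
Step 7: 20.2 × 1.64⁷ = 644.55

20.20pt, 33.13pt, 54.33pt, 89.10pt, 146.13pt, 239.65pt, 393.02pt, 644.55pt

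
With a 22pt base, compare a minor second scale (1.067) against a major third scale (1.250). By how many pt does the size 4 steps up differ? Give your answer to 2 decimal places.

25.20pt

Minor second: 22.0 × 1.067⁴ = 28.5155pt
Major third: 22.0 × 1.250⁴ = 53.7109pt
Difference: 53.7109 − 28.5155 = 25.1954pt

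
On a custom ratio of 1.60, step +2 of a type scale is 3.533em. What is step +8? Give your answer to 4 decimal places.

59.2739em

The gap is 8 − (2) = 6 steps, so the factor is 1.60^6.
3.533 × 1.60⁶ = 3.533 × 16.77722 ≈ 59.2739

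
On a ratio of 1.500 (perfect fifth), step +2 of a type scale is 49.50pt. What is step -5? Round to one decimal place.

2.9pt

The gap is -5 − (2) = -7 steps, so the factor is 1.500^-7.
49.50 ÷ 1.500⁷ = 49.50 ÷ 17.08594 ≈ 2.897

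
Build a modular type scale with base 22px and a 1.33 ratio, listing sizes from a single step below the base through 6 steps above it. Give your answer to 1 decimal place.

16.5px, 22.0px, 29.3px, 38.9px, 51.8px, 68.8px, 91.6px, 121.8px

Step -1: 22.0 ÷ 1.33 = 16.5
Step 0: 22px
Step 1: 22.0 × 1.33 = 29.3
Step 2: 22.0 × 1.33² = 38.9
Step 3: 22.0 × 1.33³ = 51.8
Step 4: 22.0 × 1.33⁴ = 68.8
Step 5: 22.0 × 1.33⁵ = 91.6
Step 6: 22.0 × 1.33⁶ = 121.8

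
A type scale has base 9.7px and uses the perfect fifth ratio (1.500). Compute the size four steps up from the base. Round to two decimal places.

Each step on a modular scale multiplies by the ratio, so the size n steps from the base is base × ratioⁿ.
9.7 × 1.500⁴ = 9.7 × 5.06250 ≈ 49.11

49.11px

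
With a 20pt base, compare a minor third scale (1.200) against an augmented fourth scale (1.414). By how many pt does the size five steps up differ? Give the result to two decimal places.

Minor third: 20.0 × 1.200⁵ = 49.7664pt
Augmented fourth: 20.0 × 1.414⁵ = 113.0517pt
Difference: 113.0517 − 49.7664 = 63.2853pt

63.29pt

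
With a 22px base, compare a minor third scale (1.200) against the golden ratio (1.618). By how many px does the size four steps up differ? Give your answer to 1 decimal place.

Minor third: 22.0 × 1.200⁴ = 45.619px
Golden ratio: 22.0 × 1.618⁴ = 150.778px
Difference: 150.778 − 45.619 = 105.159px

105.2px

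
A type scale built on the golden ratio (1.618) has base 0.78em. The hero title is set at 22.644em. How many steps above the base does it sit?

7

1.618ⁿ = 22.644 / 0.78 = 29.0308
n = ln(29.0308) / ln(1.618) = 3.3684 / 0.4812 ≈ 7.00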